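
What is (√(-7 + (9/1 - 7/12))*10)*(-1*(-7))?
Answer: 35*√51/3 ≈ 83.317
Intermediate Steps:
(√(-7 + (9/1 - 7/12))*10)*(-1*(-7)) = (√(-7 + (9*1 - 7*1/12))*10)*7 = (√(-7 + (9 - 7/12))*10)*7 = (√(-7 + 101/12)*10)*7 = (√(17/12)*10)*7 = ((√51/6)*10)*7 = (5*√51/3)*7 = 35*√51/3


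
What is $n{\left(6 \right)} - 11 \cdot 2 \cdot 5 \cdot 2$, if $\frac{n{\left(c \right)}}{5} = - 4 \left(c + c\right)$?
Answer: $-460$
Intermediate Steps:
$n{\left(c \right)} = - 40 c$ ($n{\left(c \right)} = 5 \left(- 4 \left(c + c\right)\right) = 5 \left(- 4 \cdot 2 c\right) = 5 \left(- 8 c\right) = - 40 c$)
$n{\left(6 \right)} - 11 \cdot 2 \cdot 5 \cdot 2 = \left(-40\right) 6 - 11 \cdot 2 \cdot 5 \cdot 2 = -240 - 11 \cdot 2 \cdot 10 = -240 - 220 = -460$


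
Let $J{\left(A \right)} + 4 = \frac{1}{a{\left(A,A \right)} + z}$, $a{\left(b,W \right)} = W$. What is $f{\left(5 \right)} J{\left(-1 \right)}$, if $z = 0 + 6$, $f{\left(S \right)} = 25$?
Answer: $-95$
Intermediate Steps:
$z = 6$
$J{\left(A \right)} = -4 + \frac{1}{6 + A}$ ($J{\left(A \right)} = -4 + \frac{1}{A + 6} = -4 + \frac{1}{6 + A}$)
$f{\left(5 \right)} J{\left(-1 \right)} = 25 \frac{-23 - -4}{6 - 1} = 25 \frac{-23 + 4}{5} = 25 \cdot \frac{1}{5} \left(-19\right) = 25 \left(- \frac{19}{5}\right) = -95$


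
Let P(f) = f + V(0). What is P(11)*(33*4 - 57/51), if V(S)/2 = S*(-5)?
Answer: 24475/17 ≈ 1439.7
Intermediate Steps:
V(S) = -10*S (V(S) = 2*(S*(-5)) = 2*(-5*S) = -10*S)
P(f) = f (P(f) = f - 10*0 = f + 0 = f)
P(11)*(33*4 - 57/51) = 11*(33*4 - 57/51) = 11*(132 - 57*1/51) = 11*(132 - 19/17) = 11*(2225/17) = 24475/17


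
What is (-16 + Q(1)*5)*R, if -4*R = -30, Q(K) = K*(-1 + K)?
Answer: -120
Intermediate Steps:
R = 15/2 (R = -¼*(-30) = 15/2 ≈ 7.5000)
(-16 + Q(1)*5)*R = (-16 + (1*(-1 + 1))*5)*(15/2) = (-16 + (1*0)*5)*(15/2) = (-16 + 0*5)*(15/2) = (-16 + 0)*(15/2) = -16*15/2 = -120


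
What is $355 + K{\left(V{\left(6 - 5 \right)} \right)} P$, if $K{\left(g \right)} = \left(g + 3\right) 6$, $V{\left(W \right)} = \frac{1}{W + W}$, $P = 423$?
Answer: $9238$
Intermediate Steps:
$V{\left(W \right)} = \frac{1}{2 W}$
$K{\left(g \right)} = 18 + 6 g$ ($K{\left(g \right)} = \left(3 + g\right) 6 = 18 + 6 g$)
$355 + K{\left(V{\left(6 - 5 \right)} \right)} P = 355 + \left(18 + 6 \frac{1}{2 \left(6 - 5\right)}\right) 423 = 355 + \left(18 + 6 \frac{1}{2 \cdot 1}\right) 423 = 355 + \left(18 + 6 \cdot \frac{1}{2} \cdot 1\right) 423 = 355 + \left(18 + 6 \cdot \frac{1}{2}\right) 423 = 355 + \left(18 + 3\right) 423 = 355 + 21 \cdot 423 = 355 + 8883 = 9238$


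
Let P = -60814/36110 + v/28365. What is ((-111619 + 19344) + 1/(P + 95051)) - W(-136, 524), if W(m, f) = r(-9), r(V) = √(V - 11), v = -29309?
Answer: -179667117356719822/1947083363611 - 2*I*√5 ≈ -92275.0 - 4.4721*I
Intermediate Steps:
r(V) = √(-11 + V)
W(m, f) = 2*I*√5 (W(m, f) = √(-11 - 9) = √(-20) = 2*I*√5)
P = -55666742/20485203 (P = -60814/36110 - 29309/28365 = -60814*1/36110 - 29309*1/28365 = -30407/18055 - 29309/28365 = -55666742/20485203 ≈ -2.7174)
((-111619 + 19344) + 1/(P + 95051)) - W(-136, 524) = ((-111619 + 19344) + 1/(-55666742/20485203 + 95051)) - 2*I*√5 = (-92275 + 1/(1947083363611/20485203)) - 2*I*√5 = (-92275 + 20485203/1947083363611) - 2*I*√5 = -179667117356719822/1947083363611 - 2*I*√5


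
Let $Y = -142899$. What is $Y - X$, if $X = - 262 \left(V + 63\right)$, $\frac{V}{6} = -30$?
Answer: $-173553$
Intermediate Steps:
$V = -180$ ($V = 6 \left(-30\right) = -180$)
$X = 30654$ ($X = - 262 \left(-180 + 63\right) = \left(-262\right) \left(-117\right) = 30654$)
$Y - X = -142899 - 30654 = -173553$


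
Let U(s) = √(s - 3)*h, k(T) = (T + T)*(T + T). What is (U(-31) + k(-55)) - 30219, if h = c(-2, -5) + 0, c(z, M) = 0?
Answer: -18119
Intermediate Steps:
k(T) = 4*T² (k(T) = (2*T)*(2*T) = 4*T²)
h = 0 (h = 0 + 0 = 0)
U(s) = 0 (U(s) = √(s - 3)*0 = √(-3 + s)*0 = 0)
(U(-31) + k(-55)) - 30219 = (0 + 4*(-55)²) - 30219 = (0 + 4*3025) - 30219 = (0 + 12100) - 30219 = 12100 - 30219 = -18119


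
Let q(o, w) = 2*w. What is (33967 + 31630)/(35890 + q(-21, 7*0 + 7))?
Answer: 65597/35904 ≈ 1.8270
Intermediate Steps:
(33967 + 31630)/(35890 + q(-21, 7*0 + 7)) = (33967 + 31630)/(35890 + 2*(7*0 + 7)) = 65597/(35890 + 2*(0 + 7)) = 65597/(35890 + 2*7) = 65597/(35890 + 14) = 65597/35904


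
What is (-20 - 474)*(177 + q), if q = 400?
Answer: -285038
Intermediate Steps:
(-20 - 474)*(177 + q) = (-20 - 474)*(177 + 400) = -494*577 = -285038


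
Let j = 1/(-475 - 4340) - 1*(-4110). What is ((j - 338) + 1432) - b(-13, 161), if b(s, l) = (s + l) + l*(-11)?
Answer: 32872004/4815 ≈ 6827.0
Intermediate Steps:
b(s, l) = s - 10*l (b(s, l) = (l + s) - 11*l = s - 10*l)
j = 19789649/4815 (j = 1/(-4815) + 4110 = -1/4815 + 4110 = 19789649/4815 ≈ 4110.0)
((j - 338) + 1432) - b(-13, 161) = ((19789649/4815 - 338) + 1432) - (-13 - 10*161) = (18162179/4815 + 1432) - (-13 - 1610) = 25057259/4815 - 1*(-1623) = 25057259/4815 + 1623 = 32872004/4815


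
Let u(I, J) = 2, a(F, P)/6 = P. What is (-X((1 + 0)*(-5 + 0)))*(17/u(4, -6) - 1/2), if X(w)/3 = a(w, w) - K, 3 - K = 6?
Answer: 648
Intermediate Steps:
K = -3 (K = 3 - 1*6 = 3 - 6 = -3)
a(F, P) = 6*P
X(w) = 9 + 18*w (X(w) = 3*(6*w - 1*(-3)) = 3*(6*w + 3) = 3*(3 + 6*w) = 9 + 18*w)
(-X((1 + 0)*(-5 + 0)))*(17/u(4, -6) - 1/2) = (-(9 + 18*((1 + 0)*(-5 + 0))))*(17/2 - 1/2) = (-(9 + 18*(1*(-5))))*(17*(1/2) - 1*1/2) = (-(9 + 18*(-5)))*(17/2 - 1/2) = -(9 - 90)*8 = -1*(-81)*8 = 81*8 = 648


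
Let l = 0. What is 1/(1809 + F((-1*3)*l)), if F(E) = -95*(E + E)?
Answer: 1/1809 ≈ 0.00055279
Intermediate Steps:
F(E) = -190*E
1/(1809 + F((-1*3)*l)) = 1/(1809 - 190*(-1*3)*0) = 1/(1809 - (-570)*0) = 1/(1809 - 190*0) = 1/(1809 + 0) = 1/1809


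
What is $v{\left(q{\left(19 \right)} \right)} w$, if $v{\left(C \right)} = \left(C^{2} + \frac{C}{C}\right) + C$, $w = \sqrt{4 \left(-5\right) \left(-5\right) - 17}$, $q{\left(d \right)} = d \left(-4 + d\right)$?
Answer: $81511 \sqrt{83} \approx 7.426 \cdot 10^{5}$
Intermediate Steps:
$w = \sqrt{83}$ ($w = \sqrt{\left(-20\right) \left(-5\right) - 17} = \sqrt{100 - 17} = \sqrt{83} \approx 9.1104$)
$v{\left(C \right)} = 1 + C + C^{2}$ ($v{\left(C \right)} = \left(C^{2} + 1\right) + C = \left(1 + C^{2}\right) + C = 1 + C + C^{2}$)
$v{\left(q{\left(19 \right)} \right)} w = \left(1 + 19 \left(-4 + 19\right) + \left(19 \left(-4 + 19\right)\right)^{2}\right) \sqrt{83} = \left(1 + 19 \cdot 15 + \left(19 \cdot 15\right)^{2}\right) \sqrt{83} = \left(1 + 285 + 285^{2}\right) \sqrt{83} = \left(1 + 285 + 81225\right) \sqrt{83} = 81511 \sqrt{83}$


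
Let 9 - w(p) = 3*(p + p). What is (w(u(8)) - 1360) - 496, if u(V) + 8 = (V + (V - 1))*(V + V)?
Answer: -3239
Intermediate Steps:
u(V) = -8 + 2*V*(-1 + 2*V) (u(V) = -8 + (V + (V - 1))*(V + V) = -8 + (V + (-1 + V))*(2*V) = -8 + (-1 + 2*V)*(2*V) = -8 + 2*V*(-1 + 2*V))
w(p) = 9 - 6*p (w(p) = 9 - 3*(p + p) = 9 - 3*2*p = 9 - 6*p)
(w(u(8)) - 1360) - 496 = ((9 - 6*(-8 - 2*8 + 4*8²)) - 1360) - 496 = ((9 - 6*(-8 - 16 + 4*64)) - 1360) - 496 = ((9 - 6*(-8 - 16 + 256)) - 1360) - 496 = ((9 - 6*232) - 1360) - 496 = ((9 - 1392) - 1360) - 496 = (-1383 - 1360) - 496 = -2743 - 496 = -3239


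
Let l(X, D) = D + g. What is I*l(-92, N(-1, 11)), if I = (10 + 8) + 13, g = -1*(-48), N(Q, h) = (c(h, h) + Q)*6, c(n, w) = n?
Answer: 3348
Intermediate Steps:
N(Q, h) = 6*Q + 6*h (N(Q, h) = (h + Q)*6 = (Q + h)*6 = 6*Q + 6*h)
g = 48
l(X, D) = 48 + D (l(X, D) = D + 48 = 48 + D)
I = 31 (I = 18 + 13 = 31)
I*l(-92, N(-1, 11)) = 31*(48 + (6*(-1) + 6*11)) = 31*(48 + (-6 + 66)) = 31*(48 + 60) = 31*108 = 3348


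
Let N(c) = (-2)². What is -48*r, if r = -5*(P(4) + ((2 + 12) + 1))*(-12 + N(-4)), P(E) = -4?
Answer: -21120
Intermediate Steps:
N(c) = 4
r = 440 (r = -5*(-4 + ((2 + 12) + 1))*(-12 + 4) = -5*(-4 + (14 + 1))*(-8) = -5*(-4 + 15)*(-8) = -55*(-8) = -5*(-88) = 440)
-48*r = -48*440 = -21120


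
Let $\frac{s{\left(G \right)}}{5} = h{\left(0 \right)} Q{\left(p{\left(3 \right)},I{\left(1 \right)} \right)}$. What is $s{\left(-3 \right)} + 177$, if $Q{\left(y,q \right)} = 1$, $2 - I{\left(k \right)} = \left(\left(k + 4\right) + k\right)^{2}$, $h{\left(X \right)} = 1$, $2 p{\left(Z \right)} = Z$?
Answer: $182$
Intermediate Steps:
$p{\left(Z \right)} = \frac{Z}{2}$
$I{\left(k \right)} = 2 - \left(4 + 2 k\right)^{2}$ ($I{\left(k \right)} = 2 - \left(\left(k + 4\right) + k\right)^{2} = 2 - \left(\left(4 + k\right) + k\right)^{2} = 2 - \left(4 + 2 k\right)^{2}$)
$s{\left(G \right)} = 5$ ($s{\left(G \right)} = 5 \cdot 1 \cdot 1 = 5 \cdot 1 = 5$)
$s{\left(-3 \right)} + 177 = 5 + 177 = 182$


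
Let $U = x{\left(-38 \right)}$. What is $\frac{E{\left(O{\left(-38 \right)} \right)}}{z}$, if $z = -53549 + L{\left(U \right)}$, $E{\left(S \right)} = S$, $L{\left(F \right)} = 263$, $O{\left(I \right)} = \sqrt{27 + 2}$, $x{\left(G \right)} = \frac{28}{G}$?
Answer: $- \frac{\sqrt{29}}{53286} \approx -0.00010106$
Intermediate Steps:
$O{\left(I \right)} = \sqrt{29}$
$U = - \frac{14}{19}$ ($U = \frac{28}{-38} = 28 \left(- \frac{1}{38}\right) = - \frac{14}{19} \approx -0.73684$)
$z = -53286$ ($z = -53549 + 263 = -53286$)
$\frac{E{\left(O{\left(-38 \right)} \right)}}{z} = \frac{\sqrt{29}}{-53286} = \sqrt{29} \left(- \frac{1}{53286}\right) = - \frac{\sqrt{29}}{53286}$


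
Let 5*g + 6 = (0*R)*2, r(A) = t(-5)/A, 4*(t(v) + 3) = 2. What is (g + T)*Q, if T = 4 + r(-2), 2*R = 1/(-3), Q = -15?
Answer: -243/4 ≈ -60.750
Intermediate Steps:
t(v) = -5/2 (t(v) = -3 + (¼)*2 = -3 + ½ = -5/2)
R = -⅙ (R = (½)/(-3) = (½)*(-⅓) = -⅙ ≈ -0.16667)
r(A) = -5/(2*A)
T = 21/4 (T = 4 - 5/2/(-2) = 4 - 5/2*(-½) = 4 + 5/4 = 21/4 ≈ 5.2500)
g = -6/5 (g = -6/5 + ((0*(-⅙))*2)/5 = -6/5 + (0*2)/5 = -6/5 + (⅕)*0 = -6/5 + 0 = -6/5 ≈ -1.2000)
(g + T)*Q = (-6/5 + 21/4)*(-15) = (81/20)*(-15) = -243/4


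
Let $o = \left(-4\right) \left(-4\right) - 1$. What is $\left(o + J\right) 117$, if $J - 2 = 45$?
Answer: $7254$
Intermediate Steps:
$J = 47$ ($J = 2 + 45 = 47$)
$o = 15$ ($o = 16 - 1 = 15$)
$\left(o + J\right) 117 = \left(15 + 47\right) 117 = 62 \cdot 117 = 7254$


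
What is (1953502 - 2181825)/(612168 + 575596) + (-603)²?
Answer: 431881451953/1187764 ≈ 3.6361e+5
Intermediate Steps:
(1953502 - 2181825)/(612168 + 575596) + (-603)² = -228323/1187764 + 363609 = 431881451953/1187764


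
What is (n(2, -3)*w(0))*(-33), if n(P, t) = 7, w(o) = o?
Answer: 0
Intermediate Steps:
(n(2, -3)*w(0))*(-33) = (7*0)*(-33) = 0*(-33) = 0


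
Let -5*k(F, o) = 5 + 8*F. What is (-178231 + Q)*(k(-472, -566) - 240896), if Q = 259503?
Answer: -97584021848/5 ≈ -1.9517e+10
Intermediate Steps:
k(F, o) = -1 - 8*F/5 (k(F, o) = -(5 + 8*F)/5 = -1 - 8*F/5)
(-178231 + Q)*(k(-472, -566) - 240896) = (-178231 + 259503)*((-1 - 8/5*(-472)) - 240896) = 81272*((-1 + 3776/5) - 240896) = 81272*(3771/5 - 240896) = 81272*(-1200709/5) = -97584021848/5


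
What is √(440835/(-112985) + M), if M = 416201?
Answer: √212520397340510/22597 ≈ 645.13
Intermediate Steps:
√(440835/(-112985) + M) = √(440835/(-112985) + 416201) = √(440835*(-1/112985) + 416201) = √(-88167/22597 + 416201) = √(9404805830/22597) = √212520397340510/22597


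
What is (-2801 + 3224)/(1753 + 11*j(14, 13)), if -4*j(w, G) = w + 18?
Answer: 47/185 ≈ 0.25405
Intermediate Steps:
j(w, G) = -9/2 - w/4 (j(w, G) = -(w + 18)/4 = -(18 + w)/4 = -9/2 - w/4)
(-2801 + 3224)/(1753 + 11*j(14, 13)) = (-2801 + 3224)/(1753 + 11*(-9/2 - ¼*14)) = 423/(1753 + 11*(-9/2 - 7/2)) = 423/(1753 + 11*(-8)) = 423/(1753 - 88) = 423/1665 = 423*(1/1665) = 47/185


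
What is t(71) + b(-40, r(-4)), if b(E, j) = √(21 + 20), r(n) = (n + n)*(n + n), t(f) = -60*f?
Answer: -4260 + √41 ≈ -4253.6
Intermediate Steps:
r(n) = 4*n² (r(n) = (2*n)*(2*n) = 4*n²)
b(E, j) = √41
t(71) + b(-40, r(-4)) = -60*71 + √41 = -4260 + √41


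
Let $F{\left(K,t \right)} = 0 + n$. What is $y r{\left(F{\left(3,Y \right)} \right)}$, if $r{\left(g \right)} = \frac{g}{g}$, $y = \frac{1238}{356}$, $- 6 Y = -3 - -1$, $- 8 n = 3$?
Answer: $\frac{619}{178} \approx 3.4775$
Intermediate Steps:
$n = - \frac{3}{8}$ ($n = \left(- \frac{1}{8}\right) 3 = - \frac{3}{8} \approx -0.375$)
$Y = \frac{1}{3}$ ($Y = - \frac{-3 - -1}{6} = - \frac{-3 + 1}{6} = \left(- \frac{1}{6}\right) \left(-2\right) = \frac{1}{3} \approx 0.33333$)
$y = \frac{619}{178}$ ($y = 1238 \cdot \frac{1}{356} = \frac{619}{178} \approx 3.4775$)
$F{\left(K,t \right)} = - \frac{3}{8}$ ($F{\left(K,t \right)} = 0 - \frac{3}{8} = - \frac{3}{8}$)
$r{\left(g \right)} = 1$
$y r{\left(F{\left(3,Y \right)} \right)} = \frac{619}{178} \cdot 1 = \frac{619}{178}$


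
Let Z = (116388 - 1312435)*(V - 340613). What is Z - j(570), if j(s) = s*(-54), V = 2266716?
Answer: -2303709684061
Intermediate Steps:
j(s) = -54*s
Z = -2303709714841 (Z = (116388 - 1312435)*(2266716 - 340613) = -1196047*1926103 = -2303709714841)
Z - j(570) = -2303709714841 - (-54)*570 = -2303709714841 - 1*(-30780) = -2303709714841 + 30780 = -2303709684061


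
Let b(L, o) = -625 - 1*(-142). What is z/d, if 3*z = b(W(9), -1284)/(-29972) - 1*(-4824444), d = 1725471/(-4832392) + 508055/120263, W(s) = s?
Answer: 7002867979356734214158/16841346215961691 ≈ 4.1581e+5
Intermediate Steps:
d = 2247610598687/581157959096 (d = 1725471*(-1/4832392) + 508055*(1/120263) = -1725471/4832392 + 508055/120263 = 2247610598687/581157959096 ≈ 3.8675)
b(L, o) = -483 (b(L, o) = -625 + 142 = -483)
z = 48199412017/29972 (z = (-483/(-29972) - 1*(-4824444))/3 = (-483*(-1/29972) + 4824444)/3 = (483/29972 + 4824444)/3 = (1/3)*(144598236051/29972) = 48199412017/29972 ≈ 1.6081e+6)
z/d = 48199412017/(29972*(2247610598687/581157959096)) = (48199412017/29972)*(581157959096/2247610598687) = 7002867979356734214158/16841346215961691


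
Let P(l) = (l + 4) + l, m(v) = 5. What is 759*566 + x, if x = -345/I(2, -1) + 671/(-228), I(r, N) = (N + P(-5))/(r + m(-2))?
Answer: 98025421/228 ≈ 4.2994e+5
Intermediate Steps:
P(l) = 4 + 2*l (P(l) = (4 + l) + l = 4 + 2*l)
I(r, N) = (-6 + N)/(5 + r) (I(r, N) = (N + (4 + 2*(-5)))/(r + 5) = (N + (4 - 10))/(5 + r) = (N - 6)/(5 + r) = (-6 + N)/(5 + r))
x = 77989/228 (x = -345*(5 + 2)/(-6 - 1) + 671/(-228) = -345/(-7/7) + 671*(-1/228) = -345/((⅐)*(-7)) - 671/228 = -345/(-1) - 671/228 = -345*(-1) - 671/228 = 345 - 671/228 = 77989/228 ≈ 342.06)
759*566 + x = 759*566 + 77989/228 = 429594 + 77989/228 = 98025421/228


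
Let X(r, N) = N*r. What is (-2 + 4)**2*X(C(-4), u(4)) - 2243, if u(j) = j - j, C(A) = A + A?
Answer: -2243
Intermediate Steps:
C(A) = 2*A
u(j) = 0
(-2 + 4)**2*X(C(-4), u(4)) - 2243 = (-2 + 4)**2*(0*(2*(-4))) - 2243 = 2**2*(0*(-8)) - 2243 = 4*0 - 2243 = 0 - 2243 = -2243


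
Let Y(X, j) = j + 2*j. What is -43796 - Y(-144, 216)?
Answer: -44444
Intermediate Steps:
Y(X, j) = 3*j
-43796 - Y(-144, 216) = -43796 - 3*216 = -43796 - 1*648 = -43796 - 648 = -44444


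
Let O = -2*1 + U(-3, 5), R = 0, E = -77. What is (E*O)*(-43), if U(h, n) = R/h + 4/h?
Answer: -33110/3 ≈ -11037.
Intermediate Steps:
U(h, n) = 4/h (U(h, n) = 0/h + 4/h = 0 + 4/h = 4/h)
O = -10/3 (O = -2*1 + 4/(-3) = -2 + 4*(-1/3) = -2 - 4/3 = -10/3 ≈ -3.3333)
(E*O)*(-43) = -77*(-10/3)*(-43) = (770/3)*(-43) = -33110/3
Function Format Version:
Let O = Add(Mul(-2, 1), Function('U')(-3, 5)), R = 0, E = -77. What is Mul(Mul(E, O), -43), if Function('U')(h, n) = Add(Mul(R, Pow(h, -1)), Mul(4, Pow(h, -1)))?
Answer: Rational(-33110, 3) ≈ -11037.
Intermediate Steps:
Function('U')(h, n) = Mul(4, Pow(h, -1)) (Function('U')(h, n) = Add(Mul(0, Pow(h, -1)), Mul(4, Pow(h, -1))) = Add(0, Mul(4, Pow(h, -1))) = Mul(4, Pow(h, -1)))
O = Rational(-10, 3) (O = Add(Mul(-2, 1), Mul(4, Pow(-3, -1))) = Add(-2, Mul(4, Rational(-1, 3))) = Add(-2, Rational(-4, 3)) = Rational(-10, 3) ≈ -3.3333)
Mul(Mul(E, O), -43) = Mul(Mul(-77, Rational(-10, 3)), -43) = Mul(Rational(770, 3), -43) = Rational(-33110, 3)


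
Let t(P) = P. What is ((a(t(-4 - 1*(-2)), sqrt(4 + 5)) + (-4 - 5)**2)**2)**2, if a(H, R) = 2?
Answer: 47458321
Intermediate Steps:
((a(t(-4 - 1*(-2)), sqrt(4 + 5)) + (-4 - 5)**2)**2)**2 = ((2 + (-4 - 5)**2)**2)**2 = ((2 + (-9)**2)**2)**2 = ((2 + 81)**2)**2 = (83**2)**2 = 6889**2 = 47458321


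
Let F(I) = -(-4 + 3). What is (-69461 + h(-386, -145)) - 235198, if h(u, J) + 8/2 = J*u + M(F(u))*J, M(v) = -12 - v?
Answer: -246808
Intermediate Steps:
F(I) = 1 (F(I) = -1*(-1) = 1)
h(u, J) = -4 - 13*J + J*u (h(u, J) = -4 + (J*u + (-12 - 1*1)*J) = -4 + (J*u + (-12 - 1)*J) = -4 + (J*u - 13*J) = -4 + (-13*J + J*u) = -4 - 13*J + J*u)
(-69461 + h(-386, -145)) - 235198 = (-69461 + (-4 - 13*(-145) - 145*(-386))) - 235198 = (-69461 + (-4 + 1885 + 55970)) - 235198 = (-69461 + 57851) - 235198 = -11610 - 235198 = -246808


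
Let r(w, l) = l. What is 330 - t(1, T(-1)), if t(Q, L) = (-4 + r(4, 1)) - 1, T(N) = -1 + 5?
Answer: 334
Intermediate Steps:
T(N) = 4
t(Q, L) = -4 (t(Q, L) = (-4 + 1) - 1 = -3 - 1 = -4)
330 - t(1, T(-1)) = 330 - 1*(-4) = 330 + 4 = 334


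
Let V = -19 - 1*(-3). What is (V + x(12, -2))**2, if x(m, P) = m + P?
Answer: 36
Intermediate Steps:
V = -16 (V = -19 + 3 = -16)
x(m, P) = P + m
(V + x(12, -2))**2 = (-16 + (-2 + 12))**2 = (-16 + 10)**2 = (-6)**2 = 36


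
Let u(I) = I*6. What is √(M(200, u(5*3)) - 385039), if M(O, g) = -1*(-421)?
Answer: I*√384618 ≈ 620.18*I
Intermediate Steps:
u(I) = 6*I
M(O, g) = 421
√(M(200, u(5*3)) - 385039) = √(421 - 385039) = √(-384618) = I*√384618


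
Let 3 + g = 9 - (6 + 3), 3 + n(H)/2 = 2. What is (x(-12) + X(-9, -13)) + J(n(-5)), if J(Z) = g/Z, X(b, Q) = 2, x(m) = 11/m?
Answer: 31/12 ≈ 2.5833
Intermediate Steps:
n(H) = -2 (n(H) = -6 + 2*2 = -6 + 4 = -2)
g = -3 (g = -3 + (9 - (6 + 3)) = -3 + (9 - 1*9) = -3 + (9 - 9) = -3 + 0 = -3)
J(Z) = -3/Z
(x(-12) + X(-9, -13)) + J(n(-5)) = (11/(-12) + 2) - 3/(-2) = (11*(-1/12) + 2) - 3*(-1/2) = (-11/12 + 2) + 3/2 = 13/12 + 3/2 = 31/12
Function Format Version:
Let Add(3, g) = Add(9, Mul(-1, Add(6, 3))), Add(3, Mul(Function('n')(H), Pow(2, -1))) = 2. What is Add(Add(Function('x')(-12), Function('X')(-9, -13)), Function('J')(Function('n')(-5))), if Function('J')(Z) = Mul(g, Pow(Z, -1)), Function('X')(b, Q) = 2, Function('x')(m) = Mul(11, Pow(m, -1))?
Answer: Rational(31, 12) ≈ 2.5833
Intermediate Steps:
Function('n')(H) = -2 (Function('n')(H) = Add(-6, Mul(2, 2)) = Add(-6, 4) = -2)
g = -3 (g = Add(-3, Add(9, Mul(-1, Add(6, 3)))) = Add(-3, Add(9, Mul(-1, 9))) = Add(-3, Add(9, -9)) = Add(-3, 0) = -3)
Function('J')(Z) = Mul(-3, Pow(Z, -1))
Add(Add(Function('x')(-12), Function('X')(-9, -13)), Function('J')(Function('n')(-5))) = Add(Add(Mul(11, Pow(-12, -1)), 2), Mul(-3, Pow(-2, -1))) = Add(Add(Mul(11, Rational(-1, 12)), 2), Mul(-3, Rational(-1, 2))) = Add(Add(Rational(-11, 12), 2), Rational(3, 2)) = Add(Rational(13, 12), Rational(3, 2)) = Rational(31, 12)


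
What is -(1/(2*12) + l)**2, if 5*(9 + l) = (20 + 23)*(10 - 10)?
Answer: -46225/576 ≈ -80.252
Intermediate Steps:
l = -9 (l = -9 + ((20 + 23)*(10 - 10))/5 = -9 + (43*0)/5 = -9 + (1/5)*0 = -9 + 0 = -9)
-(1/(2*12) + l)**2 = -(1/(2*12) - 9)**2 = -(1/24 - 9)**2 = -(-215/24)**2 = -1*46225/576 = -46225/576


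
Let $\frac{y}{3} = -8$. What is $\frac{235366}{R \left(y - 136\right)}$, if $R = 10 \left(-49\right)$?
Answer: $\frac{117683}{39200} \approx 3.0021$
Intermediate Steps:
$y = -24$ ($y = 3 \left(-8\right) = -24$)
$R = -490$
$\frac{235366}{R \left(y - 136\right)} = \frac{235366}{\left(-490\right) \left(-24 - 136\right)} = \frac{235366}{\left(-490\right) \left(-160\right)} = \frac{235366}{78400} = 235366 \cdot \frac{1}{78400} = \frac{117683}{39200}$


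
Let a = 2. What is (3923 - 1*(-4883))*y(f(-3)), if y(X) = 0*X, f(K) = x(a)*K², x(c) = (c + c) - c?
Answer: 0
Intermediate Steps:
x(c) = c (x(c) = 2*c - c = c)
f(K) = 2*K²
y(X) = 0
(3923 - 1*(-4883))*y(f(-3)) = (3923 - 1*(-4883))*0 = (3923 + 4883)*0 = 8806*0 = 0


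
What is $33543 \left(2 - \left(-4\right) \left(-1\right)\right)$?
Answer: $-67086$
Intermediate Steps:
$33543 \left(2 - \left(-4\right) \left(-1\right)\right) = 33543 \left(2 - 4\right) = 33543 \left(-2\right) = -67086$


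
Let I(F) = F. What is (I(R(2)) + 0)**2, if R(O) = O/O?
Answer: 1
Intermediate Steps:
R(O) = 1
(I(R(2)) + 0)**2 = (1 + 0)**2 = 1**2 = 1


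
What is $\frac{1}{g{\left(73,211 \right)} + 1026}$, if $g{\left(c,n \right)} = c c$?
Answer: $\frac{1}{6355} \approx 0.00015736$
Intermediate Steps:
$g{\left(c,n \right)} = c^{2}$
$\frac{1}{g{\left(73,211 \right)} + 1026} = \frac{1}{73^{2} + 1026} = \frac{1}{5329 + 1026} = \frac{1}{6355}$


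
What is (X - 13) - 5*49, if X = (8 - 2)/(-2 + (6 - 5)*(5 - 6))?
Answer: -260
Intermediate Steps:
X = -2 (X = 6/(-2 + 1*(-1)) = 6/(-2 - 1) = 6/(-3) = 6*(-1/3) = -2)
(X - 13) - 5*49 = (-2 - 13) - 5*49 = -15 - 245 = -260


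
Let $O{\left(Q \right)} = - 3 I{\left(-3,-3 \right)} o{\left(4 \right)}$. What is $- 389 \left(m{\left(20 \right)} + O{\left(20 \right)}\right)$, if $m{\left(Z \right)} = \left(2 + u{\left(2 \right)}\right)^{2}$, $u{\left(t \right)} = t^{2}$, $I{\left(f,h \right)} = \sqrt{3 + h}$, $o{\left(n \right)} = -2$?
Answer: $-14004$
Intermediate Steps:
$O{\left(Q \right)} = 0$ ($O{\left(Q \right)} = - 3 \sqrt{3 - 3} \left(-2\right) = - 3 \sqrt{0} \left(-2\right) = \left(-3\right) 0 \left(-2\right) = 0 \left(-2\right) = 0$)
$m{\left(Z \right)} = 36$ ($m{\left(Z \right)} = \left(2 + 2^{2}\right)^{2} = \left(2 + 4\right)^{2} = 6^{2} = 36$)
$- 389 \left(m{\left(20 \right)} + O{\left(20 \right)}\right) = - 389 \left(36 + 0\right) = \left(-389\right) 36 = -14004$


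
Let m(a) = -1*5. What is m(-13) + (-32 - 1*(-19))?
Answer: -18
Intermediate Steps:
m(a) = -5
m(-13) + (-32 - 1*(-19)) = -5 + (-32 - 1*(-19)) = -5 + (-32 + 19) = -5 - 13 = -18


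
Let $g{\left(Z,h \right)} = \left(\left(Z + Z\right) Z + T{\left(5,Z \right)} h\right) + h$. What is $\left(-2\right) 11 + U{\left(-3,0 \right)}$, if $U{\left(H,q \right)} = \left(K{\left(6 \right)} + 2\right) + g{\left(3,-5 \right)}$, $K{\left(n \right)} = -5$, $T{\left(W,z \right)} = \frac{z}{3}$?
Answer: $-17$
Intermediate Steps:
$T{\left(W,z \right)} = \frac{z}{3}$ ($T{\left(W,z \right)} = z \frac{1}{3} = \frac{z}{3}$)
$g{\left(Z,h \right)} = h + 2 Z^{2} + \frac{Z h}{3}$ ($g{\left(Z,h \right)} = \left(\left(Z + Z\right) Z + \frac{Z}{3} h\right) + h = \left(2 Z Z + \frac{Z h}{3}\right) + h = \left(2 Z^{2} + \frac{Z h}{3}\right) + h = h + 2 Z^{2} + \frac{Z h}{3}$)
$U{\left(H,q \right)} = 5$ ($U{\left(H,q \right)} = \left(-5 + 2\right) + \left(-5 + 2 \cdot 3^{2} + \frac{1}{3} \cdot 3 \left(-5\right)\right) = -3 - -8 = -3 + 8 = 5$)
$\left(-2\right) 11 + U{\left(-3,0 \right)} = \left(-2\right) 11 + 5 = -22 + 5 = -17$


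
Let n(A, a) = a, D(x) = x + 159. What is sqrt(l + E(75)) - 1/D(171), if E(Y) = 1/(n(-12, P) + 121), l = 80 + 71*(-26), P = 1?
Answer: -1/330 + 3*I*sqrt(2920558)/122 ≈ -0.0030303 + 42.024*I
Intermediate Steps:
D(x) = 159 + x
l = -1766 (l = 80 - 1846 = -1766)
E(Y) = 1/122 (E(Y) = 1/(1 + 121) = 1/122)
sqrt(l + E(75)) - 1/D(171) = sqrt(-1766 + 1/122) - 1/(159 + 171) = sqrt(-215451/122) - 1/330 = 3*I*sqrt(2920558)/122 - 1*1/330 = 3*I*sqrt(2920558)/122 - 1/330 = -1/330 + 3*I*sqrt(2920558)/122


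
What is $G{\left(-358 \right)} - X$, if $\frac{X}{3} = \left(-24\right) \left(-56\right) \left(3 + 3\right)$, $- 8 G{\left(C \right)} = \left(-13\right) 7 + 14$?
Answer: $- \frac{193459}{8} \approx -24182.0$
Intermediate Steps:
$G{\left(C \right)} = \frac{77}{8}$ ($G{\left(C \right)} = - \frac{\left(-13\right) 7 + 14}{8} = - \frac{-91 + 14}{8} = \left(- \frac{1}{8}\right) \left(-77\right) = \frac{77}{8}$)
$X = 24192$ ($X = 3 \left(-24\right) \left(-56\right) \left(3 + 3\right) = 3 \cdot 1344 \cdot 6 = 3 \cdot 8064 = 24192$)
$G{\left(-358 \right)} - X = \frac{77}{8} - 24192 = - \frac{193459}{8}$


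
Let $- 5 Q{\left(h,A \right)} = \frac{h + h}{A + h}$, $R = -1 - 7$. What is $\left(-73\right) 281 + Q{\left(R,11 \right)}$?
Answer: $- \frac{307679}{15} \approx -20512.0$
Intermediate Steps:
$R = -8$
$Q{\left(h,A \right)} = - \frac{2 h}{5 \left(A + h\right)}$ ($Q{\left(h,A \right)} = - \frac{\left(h + h\right) \frac{1}{A + h}}{5} = - \frac{2 h \frac{1}{A + h}}{5} = - \frac{2 h}{5 \left(A + h\right)}$)
$\left(-73\right) 281 + Q{\left(R,11 \right)} = \left(-73\right) 281 - - \frac{16}{5 \cdot 11 + 5 \left(-8\right)} = -20513 - - \frac{16}{55 - 40} = -20513 - - \frac{16}{15} = -20513 - \left(-16\right) \frac{1}{15} = -20513 + \frac{16}{15} = - \frac{307679}{15}$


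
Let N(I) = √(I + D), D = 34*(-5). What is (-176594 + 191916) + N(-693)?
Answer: 15322 + I*√863 ≈ 15322.0 + 29.377*I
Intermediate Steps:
D = -170
N(I) = √(-170 + I) (N(I) = √(I - 170) = √(-170 + I))
(-176594 + 191916) + N(-693) = (-176594 + 191916) + √(-170 - 693) = 15322 + √(-863) = 15322 + I*√863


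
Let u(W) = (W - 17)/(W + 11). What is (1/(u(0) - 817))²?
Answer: 121/81072016 ≈ 1.4925e-6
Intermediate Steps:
u(W) = (-17 + W)/(11 + W)
(1/(u(0) - 817))² = (1/((-17 + 0)/(11 + 0) - 817))² = (1/(-17/11 - 817))² = (1/(-9004/11))² = (-11/9004)² = 121/81072016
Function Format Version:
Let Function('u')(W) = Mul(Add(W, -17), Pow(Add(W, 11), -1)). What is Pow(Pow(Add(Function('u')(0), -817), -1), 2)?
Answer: Rational(121, 81072016) ≈ 1.4925e-6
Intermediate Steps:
Function('u')(W) = Mul(Pow(Add(11, W), -1), Add(-17, W)) (Function('u')(W) = Mul(Add(-17, W), Pow(Add(11, W), -1)) = Mul(Pow(Add(11, W), -1), Add(-17, W)))
Pow(Pow(Add(Function('u')(0), -817), -1), 2) = Pow(Pow(Add(Mul(Pow(Add(11, 0), -1), Add(-17, 0)), -817), -1), 2) = Pow(Pow(Add(Mul(Pow(11, -1), -17), -817), -1), 2) = Pow(Pow(Add(Mul(Rational(1, 11), -17), -817), -1), 2) = Pow(Pow(Add(Rational(-17, 11), -817), -1), 2) = Pow(Pow(Rational(-9004, 11), -1), 2) = Pow(Rational(-11, 9004), 2) = Rational(121, 81072016)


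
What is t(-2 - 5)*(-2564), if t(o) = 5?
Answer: -12820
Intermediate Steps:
t(-2 - 5)*(-2564) = 5*(-2564) = -12820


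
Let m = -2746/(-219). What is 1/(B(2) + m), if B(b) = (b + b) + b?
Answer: 219/4060 ≈ 0.053941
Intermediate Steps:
B(b) = 3*b (B(b) = 2*b + b = 3*b)
m = 2746/219 (m = -2746*(-1/219) = 2746/219 ≈ 12.539)
1/(B(2) + m) = 1/(3*2 + 2746/219) = 1/(6 + 2746/219) = 1/(4060/219) = 219/4060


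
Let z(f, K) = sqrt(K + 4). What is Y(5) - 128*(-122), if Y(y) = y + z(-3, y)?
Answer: 15624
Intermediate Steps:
z(f, K) = sqrt(4 + K)
Y(y) = y + sqrt(4 + y)
Y(5) - 128*(-122) = (5 + sqrt(4 + 5)) - 128*(-122) = (5 + sqrt(9)) + 15616 = (5 + 3) + 15616 = 8 + 15616 = 15624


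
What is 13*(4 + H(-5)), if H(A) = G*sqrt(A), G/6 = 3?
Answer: 52 + 234*I*sqrt(5) ≈ 52.0 + 523.24*I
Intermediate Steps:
G = 18 (G = 6*3 = 18)
H(A) = 18*sqrt(A)
13*(4 + H(-5)) = 13*(4 + 18*sqrt(-5)) = 13*(4 + 18*(I*sqrt(5))) = 13*(4 + 18*I*sqrt(5)) = 52 + 234*I*sqrt(5)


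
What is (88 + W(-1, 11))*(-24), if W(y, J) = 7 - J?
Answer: -2016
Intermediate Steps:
(88 + W(-1, 11))*(-24) = (88 + (7 - 1*11))*(-24) = (88 + (7 - 11))*(-24) = (88 - 4)*(-24) = 84*(-24) = -2016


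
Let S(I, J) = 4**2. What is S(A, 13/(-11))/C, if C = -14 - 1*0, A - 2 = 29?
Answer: -8/7 ≈ -1.1429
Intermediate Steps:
A = 31 (A = 2 + 29 = 31)
C = -14 (C = -14 + 0 = -14)
S(I, J) = 16
S(A, 13/(-11))/C = 16/(-14) = -1/14*16 = -8/7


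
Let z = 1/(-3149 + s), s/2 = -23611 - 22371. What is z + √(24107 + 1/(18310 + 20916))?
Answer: -1/95113 + √37092936524358/39226 ≈ 155.26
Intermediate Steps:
s = -91964 (s = 2*(-23611 - 22371) = 2*(-45982) = -91964)
z = -1/95113 (z = 1/(-3149 - 91964) = 1/(-95113) = -1/95113 ≈ -1.0514e-5)
z + √(24107 + 1/(18310 + 20916)) = -1/95113 + √(24107 + 1/(18310 + 20916)) = -1/95113 + √(24107 + 1/39226) = -1/95113 + √(945621183/39226) = -1/95113 + √37092936524358/39226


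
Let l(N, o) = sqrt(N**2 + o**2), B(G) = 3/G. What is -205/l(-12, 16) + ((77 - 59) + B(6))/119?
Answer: -4805/476 ≈ -10.095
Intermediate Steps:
-205/l(-12, 16) + ((77 - 59) + B(6))/119 = -205/sqrt((-12)**2 + 16**2) + ((77 - 59) + 3/6)/119 = -205/sqrt(144 + 256) + (18 + 3*(1/6))*(1/119) = -205/(sqrt(400)) + (18 + 1/2)*(1/119) = -205/20 + (37/2)*(1/119) = -205*1/20 + 37/238 = -41/4 + 37/238 = -4805/476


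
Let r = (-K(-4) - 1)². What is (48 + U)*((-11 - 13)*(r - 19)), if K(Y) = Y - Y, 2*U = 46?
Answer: 30672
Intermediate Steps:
U = 23 (U = (½)*46 = 23)
K(Y) = 0
r = 1 (r = (-1*0 - 1)² = (0 - 1)² = (-1)² = 1)
(48 + U)*((-11 - 13)*(r - 19)) = (48 + 23)*((-11 - 13)*(1 - 19)) = 71*(-24*(-18)) = 71*432 = 30672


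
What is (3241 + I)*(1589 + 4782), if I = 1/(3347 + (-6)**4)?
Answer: 95870578644/4643 ≈ 2.0648e+7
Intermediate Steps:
I = 1/4643 (I = 1/(3347 + 1296) = 1/4643 ≈ 0.00021538)
(3241 + I)*(1589 + 4782) = (3241 + 1/4643)*(1589 + 4782) = (15047964/4643)*6371 = 95870578644/4643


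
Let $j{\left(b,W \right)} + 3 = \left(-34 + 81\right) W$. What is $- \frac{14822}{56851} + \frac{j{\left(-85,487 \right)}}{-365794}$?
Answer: $- \frac{3361445327}{10397877347} \approx -0.32328$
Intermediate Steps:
$j{\left(b,W \right)} = -3 + 47 W$ ($j{\left(b,W \right)} = -3 + \left(-34 + 81\right) W = -3 + 47 W$)
$- \frac{14822}{56851} + \frac{j{\left(-85,487 \right)}}{-365794} = - \frac{14822}{56851} + \frac{-3 + 47 \cdot 487}{-365794} = \left(-14822\right) \frac{1}{56851} + \left(-3 + 22889\right) \left(- \frac{1}{365794}\right) = - \frac{14822}{56851} + 22886 \left(- \frac{1}{365794}\right) = - \frac{14822}{56851} - \frac{11443}{182897} = - \frac{3361445327}{10397877347}$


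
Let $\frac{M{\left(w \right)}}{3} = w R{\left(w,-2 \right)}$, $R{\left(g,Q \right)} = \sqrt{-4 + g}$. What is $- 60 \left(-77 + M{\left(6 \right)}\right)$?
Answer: $4620 - 1080 \sqrt{2} \approx 3092.6$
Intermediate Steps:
$M{\left(w \right)} = 3 w \sqrt{-4 + w}$
$- 60 \left(-77 + M{\left(6 \right)}\right) = - 60 \left(-77 + 3 \cdot 6 \sqrt{-4 + 6}\right) = - 60 \left(-77 + 3 \cdot 6 \sqrt{2}\right) = - 60 \left(-77 + 18 \sqrt{2}\right) = 4620 - 1080 \sqrt{2}$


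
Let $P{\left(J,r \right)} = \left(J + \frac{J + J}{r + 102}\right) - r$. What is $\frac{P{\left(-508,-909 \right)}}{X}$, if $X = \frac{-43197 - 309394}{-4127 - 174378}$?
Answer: $\frac{57946828615}{284540937} \approx 203.65$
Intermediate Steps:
$X = \frac{352591}{178505}$ ($X = \frac{-43197 - 309394}{-178505} = \left(-352591\right) \left(- \frac{1}{178505}\right) = \frac{352591}{178505} \approx 1.9752$)
$P{\left(J,r \right)} = J - r + \frac{2 J}{102 + r}$ ($P{\left(J,r \right)} = \left(J + \frac{2 J}{102 + r}\right) - r = J - r + \frac{2 J}{102 + r}$)
$\frac{P{\left(-508,-909 \right)}}{X} = \frac{\frac{1}{102 - 909} \left(- \left(-909\right)^{2} - -92718 + 104 \left(-508\right) - -461772\right)}{\frac{352591}{178505}} = \frac{\left(-1\right) 826281 + 92718 - 52832 + 461772}{-807} \cdot \frac{178505}{352591} = - \frac{-826281 + 92718 - 52832 + 461772}{807} \cdot \frac{178505}{352591} = \left(- \frac{1}{807}\right) \left(-324623\right) \frac{178505}{352591} = \frac{324623}{807} \cdot \frac{178505}{352591} = \frac{57946828615}{284540937}$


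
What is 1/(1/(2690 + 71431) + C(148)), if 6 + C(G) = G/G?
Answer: -74121/370604 ≈ -0.20000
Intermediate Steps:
C(G) = -5 (C(G) = -6 + G/G = -6 + 1 = -5)
1/(1/(2690 + 71431) + C(148)) = 1/(1/(2690 + 71431) - 5) = 1/(1/74121 - 5) = 1/(-370604/74121) = -74121/370604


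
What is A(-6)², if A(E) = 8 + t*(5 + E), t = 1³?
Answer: 49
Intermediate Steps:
t = 1
A(E) = 13 + E (A(E) = 8 + 1*(5 + E) = 8 + (5 + E) = 13 + E)
A(-6)² = (13 - 6)² = 7² = 49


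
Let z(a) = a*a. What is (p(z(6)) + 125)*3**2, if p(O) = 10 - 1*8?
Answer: 1143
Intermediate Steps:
z(a) = a**2
p(O) = 2 (p(O) = 10 - 8 = 2)
(p(z(6)) + 125)*3**2 = (2 + 125)*3**2 = 127*9 = 1143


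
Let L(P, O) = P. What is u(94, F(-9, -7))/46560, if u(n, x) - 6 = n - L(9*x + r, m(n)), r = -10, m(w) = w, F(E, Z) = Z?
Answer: 173/46560 ≈ 0.0037156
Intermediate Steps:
u(n, x) = 16 + n - 9*x (u(n, x) = 6 + (n - (9*x - 10)) = 6 + (n - (-10 + 9*x)) = 6 + (n + (10 - 9*x)) = 6 + (10 + n - 9*x) = 16 + n - 9*x)
u(94, F(-9, -7))/46560 = (16 + 94 - 9*(-7))/46560 = (16 + 94 + 63)*(1/46560) = 173*(1/46560) = 173/46560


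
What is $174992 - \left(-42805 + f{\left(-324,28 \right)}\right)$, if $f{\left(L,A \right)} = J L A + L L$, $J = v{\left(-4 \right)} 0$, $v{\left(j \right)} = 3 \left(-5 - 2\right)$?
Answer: $112821$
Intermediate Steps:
$v{\left(j \right)} = -21$ ($v{\left(j \right)} = 3 \left(-7\right) = -21$)
$J = 0$ ($J = \left(-21\right) 0 = 0$)
$f{\left(L,A \right)} = L^{2}$ ($f{\left(L,A \right)} = 0 L A + L L = 0 A + L^{2} = 0 + L^{2} = L^{2}$)
$174992 - \left(-42805 + f{\left(-324,28 \right)}\right) = 174992 - 62171 = 112821$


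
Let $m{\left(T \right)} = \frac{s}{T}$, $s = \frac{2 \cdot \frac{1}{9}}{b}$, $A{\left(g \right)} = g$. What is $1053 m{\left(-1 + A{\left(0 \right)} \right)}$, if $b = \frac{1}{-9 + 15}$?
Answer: $-1404$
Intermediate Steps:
$b = \frac{1}{6} \approx 0.16667$
$s = \frac{4}{3}$ ($s = \frac{2}{9} \frac{1}{\frac{1}{6}} = 2 \cdot \frac{1}{9} \cdot 6 = \frac{2}{9} \cdot 6 = \frac{4}{3} \approx 1.3333$)
$m{\left(T \right)} = \frac{4}{3 T}$
$1053 m{\left(-1 + A{\left(0 \right)} \right)} = 1053 \frac{4}{3 \left(-1 + 0\right)} = 1053 \frac{4}{3 \left(-1\right)} = 1053 \cdot \frac{4}{3} \left(-1\right) = 1053 \left(- \frac{4}{3}\right) = -1404$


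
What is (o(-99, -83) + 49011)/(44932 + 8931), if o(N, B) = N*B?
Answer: 57228/53863 ≈ 1.0625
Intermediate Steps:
o(N, B) = B*N
(o(-99, -83) + 49011)/(44932 + 8931) = (-83*(-99) + 49011)/(44932 + 8931) = (8217 + 49011)/53863 = 57228*(1/53863) = 57228/53863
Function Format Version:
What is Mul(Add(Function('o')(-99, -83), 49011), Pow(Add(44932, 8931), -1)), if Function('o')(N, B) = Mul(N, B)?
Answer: Rational(57228, 53863) ≈ 1.0625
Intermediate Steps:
Function('o')(N, B) = Mul(B, N)
Mul(Add(Function('o')(-99, -83), 49011), Pow(Add(44932, 8931), -1)) = Mul(Add(Mul(-83, -99), 49011), Pow(Add(44932, 8931), -1)) = Mul(Add(8217, 49011), Pow(53863, -1)) = Mul(57228, Rational(1, 53863)) = Rational(57228, 53863)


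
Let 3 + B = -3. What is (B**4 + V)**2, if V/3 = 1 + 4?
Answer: 1718721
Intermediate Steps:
B = -6 (B = -3 - 3 = -6)
V = 15 (V = 3*(1 + 4) = 3*5 = 15)
(B**4 + V)**2 = ((-6)**4 + 15)**2 = (1296 + 15)**2 = 1311**2 = 1718721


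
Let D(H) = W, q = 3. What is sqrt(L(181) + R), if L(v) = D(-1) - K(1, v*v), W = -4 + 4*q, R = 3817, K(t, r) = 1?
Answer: 4*sqrt(239) ≈ 61.839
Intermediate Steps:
W = 8 (W = -4 + 4*3 = -4 + 12 = 8)
D(H) = 8
L(v) = 7 (L(v) = 8 - 1*1 = 8 - 1 = 7)
sqrt(L(181) + R) = sqrt(7 + 3817) = sqrt(3824) = 4*sqrt(239)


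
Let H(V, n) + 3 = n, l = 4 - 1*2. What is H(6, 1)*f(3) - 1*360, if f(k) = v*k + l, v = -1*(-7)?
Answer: -406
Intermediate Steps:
l = 2 (l = 4 - 2 = 2)
H(V, n) = -3 + n
v = 7
f(k) = 2 + 7*k (f(k) = 7*k + 2 = 2 + 7*k)
H(6, 1)*f(3) - 1*360 = (-3 + 1)*(2 + 7*3) - 1*360 = -2*(2 + 21) - 360 = -2*23 - 360 = -46 - 360 = -406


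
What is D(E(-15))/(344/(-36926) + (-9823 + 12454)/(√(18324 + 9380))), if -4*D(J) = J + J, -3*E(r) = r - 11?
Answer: -1143711656672/7078925462052819 - 7772799777938*√6926/2359641820684273 ≈ -0.27430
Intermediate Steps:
E(r) = 11/3 - r/3 (E(r) = -(r - 11)/3 = -(-11 + r)/3 = 11/3 - r/3)
D(J) = -J/2 (D(J) = -(J + J)/4 = -J/2)
D(E(-15))/(344/(-36926) + (-9823 + 12454)/(√(18324 + 9380))) = (-(11/3 - ⅓*(-15))/2)/(344/(-36926) + (-9823 + 12454)/(√(18324 + 9380))) = (-(11/3 + 5)/2)/(344*(-1/36926) + 2631/(√27704)) = (-½*26/3)/(-172/18463 + 2631/((2*√6926))) = -13/(3*(-172/18463 + 2631*(√6926/13852))) = -13/(3*(-172/18463 + 2631*√6926/13852))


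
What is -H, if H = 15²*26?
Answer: -5850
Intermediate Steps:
H = 5850 (H = 225*26 = 5850)
-H = -1*5850 = -5850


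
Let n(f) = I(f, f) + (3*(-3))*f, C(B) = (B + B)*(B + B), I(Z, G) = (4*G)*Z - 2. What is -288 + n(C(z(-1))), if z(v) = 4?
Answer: 15518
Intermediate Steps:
I(Z, G) = -2 + 4*G*Z (I(Z, G) = 4*G*Z - 2 = -2 + 4*G*Z)
C(B) = 4*B**2 (C(B) = (2*B)*(2*B) = 4*B**2)
n(f) = -2 - 9*f + 4*f**2 (n(f) = (-2 + 4*f*f) + (3*(-3))*f = (-2 + 4*f**2) - 9*f = -2 - 9*f + 4*f**2)
-288 + n(C(z(-1))) = -288 + (-2 - 36*4**2 + 4*(4*4**2)**2) = -288 + (-2 - 36*16 + 4*(4*16)**2) = -288 + (-2 - 9*64 + 4*64**2) = -288 + (-2 - 576 + 4*4096) = -288 + (-2 - 576 + 16384) = -288 + 15806 = 15518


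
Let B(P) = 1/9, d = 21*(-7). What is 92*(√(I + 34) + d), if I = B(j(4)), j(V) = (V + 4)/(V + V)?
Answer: -13524 + 92*√307/3 ≈ -12987.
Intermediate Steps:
j(V) = (4 + V)/(2*V) (j(V) = (4 + V)/((2*V)) = (4 + V)*(1/(2*V)) = (4 + V)/(2*V))
d = -147
B(P) = ⅑
I = ⅑ ≈ 0.11111
92*(√(I + 34) + d) = 92*(√(⅑ + 34) - 147) = 92*(√(307/9) - 147) = 92*(√307/3 - 147) = 92*(-147 + √307/3) = -13524 + 92*√307/3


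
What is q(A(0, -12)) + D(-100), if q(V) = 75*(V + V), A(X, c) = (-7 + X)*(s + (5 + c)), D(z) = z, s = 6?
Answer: 950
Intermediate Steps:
A(X, c) = (-7 + X)*(11 + c) (A(X, c) = (-7 + X)*(6 + (5 + c)) = (-7 + X)*(11 + c))
q(V) = 150*V (q(V) = 75*(2*V) = 150*V)
q(A(0, -12)) + D(-100) = 150*(-77 - 7*(-12) + 11*0 + 0*(-12)) - 100 = 150*(-77 + 84 + 0 + 0) - 100 = 150*7 - 100 = 1050 - 100 = 950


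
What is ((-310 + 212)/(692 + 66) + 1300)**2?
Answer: 242705007801/143641 ≈ 1.6897e+6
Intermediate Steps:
((-310 + 212)/(692 + 66) + 1300)**2 = (-98/758 + 1300)**2 = (-98*1/758 + 1300)**2 = (-49/379 + 1300)**2 = (492651/379)**2 = 242705007801/143641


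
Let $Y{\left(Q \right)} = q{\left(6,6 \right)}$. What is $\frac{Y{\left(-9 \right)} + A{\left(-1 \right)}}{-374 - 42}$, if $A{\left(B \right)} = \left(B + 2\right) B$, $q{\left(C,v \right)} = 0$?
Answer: $\frac{1}{416} \approx 0.0024038$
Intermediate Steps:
$A{\left(B \right)} = B \left(2 + B\right)$ ($A{\left(B \right)} = \left(2 + B\right) B = B \left(2 + B\right)$)
$Y{\left(Q \right)} = 0$
$\frac{Y{\left(-9 \right)} + A{\left(-1 \right)}}{-374 - 42} = \frac{0 - \left(2 - 1\right)}{-374 - 42} = \frac{0 - 1}{-416} = \left(0 - 1\right) \left(- \frac{1}{416}\right) = \left(-1\right) \left(- \frac{1}{416}\right) = \frac{1}{416}$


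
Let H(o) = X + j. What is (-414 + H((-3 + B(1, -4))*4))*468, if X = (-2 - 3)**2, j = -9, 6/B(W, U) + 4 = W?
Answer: -186264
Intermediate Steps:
B(W, U) = 6/(-4 + W)
X = 25 (X = (-5)**2 = 25)
H(o) = 16 (H(o) = 25 - 9 = 16)
(-414 + H((-3 + B(1, -4))*4))*468 = (-414 + 16)*468 = -398*468 = -186264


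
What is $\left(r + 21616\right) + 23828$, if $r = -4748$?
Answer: $40696$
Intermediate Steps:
$\left(r + 21616\right) + 23828 = \left(-4748 + 21616\right) + 23828 = 16868 + 23828 = 40696$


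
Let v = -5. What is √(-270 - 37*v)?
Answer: I*√85 ≈ 9.2195*I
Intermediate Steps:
√(-270 - 37*v) = √(-270 - 37*(-5)) = √(-270 + 185) = √(-85) = I*√85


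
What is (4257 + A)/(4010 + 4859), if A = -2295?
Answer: 1962/8869 ≈ 0.22122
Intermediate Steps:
(4257 + A)/(4010 + 4859) = (4257 - 2295)/(4010 + 4859) = 1962/8869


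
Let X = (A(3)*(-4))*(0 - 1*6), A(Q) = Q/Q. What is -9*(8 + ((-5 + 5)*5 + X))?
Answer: -288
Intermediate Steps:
A(Q) = 1
X = 24 (X = (1*(-4))*(0 - 1*6) = -4*(0 - 6) = -4*(-6) = 24)
-9*(8 + ((-5 + 5)*5 + X)) = -9*(8 + ((-5 + 5)*5 + 24)) = -9*(8 + (0*5 + 24)) = -9*(8 + (0 + 24)) = -9*(8 + 24) = -9*32 = -288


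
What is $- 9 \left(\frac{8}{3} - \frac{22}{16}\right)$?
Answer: $- \frac{93}{8} \approx -11.625$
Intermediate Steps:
$- 9 \left(\frac{8}{3} - \frac{22}{16}\right) = - 9 \left(8 \cdot \frac{1}{3} - \frac{11}{8}\right) = - 9 \left(\frac{8}{3} - \frac{11}{8}\right) = \left(-9\right) \frac{31}{24} = - \frac{93}{8}$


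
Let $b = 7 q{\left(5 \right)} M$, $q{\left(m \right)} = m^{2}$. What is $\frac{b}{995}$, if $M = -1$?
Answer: $- \frac{35}{199} \approx -0.17588$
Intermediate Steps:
$b = -175$ ($b = 7 \cdot 5^{2} \left(-1\right) = 7 \cdot 25 \left(-1\right) = 175 \left(-1\right) = -175$)
$\frac{b}{995} = - \frac{175}{995} = \left(-175\right) \frac{1}{995} = - \frac{35}{199}$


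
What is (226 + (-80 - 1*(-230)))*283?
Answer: 106408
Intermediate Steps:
(226 + (-80 - 1*(-230)))*283 = (226 + (-80 + 230))*283 = (226 + 150)*283 = 376*283 = 106408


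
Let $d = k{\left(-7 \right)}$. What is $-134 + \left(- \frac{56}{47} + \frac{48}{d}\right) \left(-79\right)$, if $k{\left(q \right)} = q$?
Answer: $\frac{165106}{329} \approx 501.84$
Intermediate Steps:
$d = -7$
$-134 + \left(- \frac{56}{47} + \frac{48}{d}\right) \left(-79\right) = -134 + \left(- \frac{56}{47} + \frac{48}{-7}\right) \left(-79\right) = -134 + \left(\left(-56\right) \frac{1}{47} + 48 \left(- \frac{1}{7}\right)\right) \left(-79\right) = -134 + \left(- \frac{56}{47} - \frac{48}{7}\right) \left(-79\right) = -134 - - \frac{209192}{329} = -134 + \frac{209192}{329} = \frac{165106}{329}$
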